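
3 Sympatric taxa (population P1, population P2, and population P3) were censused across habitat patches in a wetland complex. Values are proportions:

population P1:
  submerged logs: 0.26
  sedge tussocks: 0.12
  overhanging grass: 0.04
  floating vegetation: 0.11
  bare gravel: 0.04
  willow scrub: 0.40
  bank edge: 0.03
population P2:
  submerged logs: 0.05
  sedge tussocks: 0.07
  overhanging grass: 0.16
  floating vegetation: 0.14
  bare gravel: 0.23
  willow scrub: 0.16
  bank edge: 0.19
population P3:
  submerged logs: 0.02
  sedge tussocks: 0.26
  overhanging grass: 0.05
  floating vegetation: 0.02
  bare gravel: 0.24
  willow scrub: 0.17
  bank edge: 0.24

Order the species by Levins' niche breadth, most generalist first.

population P2 > population P3 > population P1

Σp_P1ᵢ² = 0.26² + 0.12² + 0.04² + 0.11² + 0.04² + 0.40² + 0.03² = 0.0676 + 0.0144 + 0.0016 + 0.0121 + 0.0016 + 0.1600 + 0.0009 = 0.2582
B_P1 = 1 / 0.2582 = 3.8730
Σp_P2ᵢ² = 0.05² + 0.07² + 0.16² + 0.14² + 0.23² + 0.16² + 0.19² = 0.0025 + 0.0049 + 0.0256 + 0.0196 + 0.0529 + 0.0256 + 0.0361 = 0.1672
B_P2 = 1 / 0.1672 = 5.9809
Σp_P3ᵢ² = 0.02² + 0.26² + 0.05² + 0.02² + 0.24² + 0.17² + 0.24² = 0.0004 + 0.0676 + 0.0025 + 0.0004 + 0.0576 + 0.0289 + 0.0576 = 0.2150
B_P3 = 1 / 0.2150 = 4.6512
Ranking by B (broadest → narrowest): population P2 (5.98) > population P3 (4.65) > population P1 (3.87)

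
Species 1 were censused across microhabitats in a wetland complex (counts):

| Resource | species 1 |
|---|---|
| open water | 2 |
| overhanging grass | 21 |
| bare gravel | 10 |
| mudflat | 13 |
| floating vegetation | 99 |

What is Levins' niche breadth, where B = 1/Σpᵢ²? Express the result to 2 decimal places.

Proportions for species 1 (n=145): 2/145=0.0138, 21/145=0.1448, 10/145=0.0690, 13/145=0.0897, 99/145=0.6828
Σpᵢ² = 0.0138² + 0.1448² + 0.0690² + 0.0897² + 0.6828² = 0.000190 + 0.020967 + 0.004761 + 0.008046 + 0.466216 = 0.500180
B = 1 / 0.500180 = 1.9993

2.00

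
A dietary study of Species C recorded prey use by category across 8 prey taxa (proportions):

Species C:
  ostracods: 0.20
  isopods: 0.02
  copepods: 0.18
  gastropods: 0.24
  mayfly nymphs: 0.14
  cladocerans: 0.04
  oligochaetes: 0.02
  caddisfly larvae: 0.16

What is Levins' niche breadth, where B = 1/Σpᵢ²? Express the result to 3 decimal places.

5.631

Σpᵢ² = 0.20² + 0.02² + 0.18² + 0.24² + 0.14² + 0.04² + 0.02² + 0.16² = 0.0400 + 0.0004 + 0.0324 + 0.0576 + 0.0196 + 0.0016 + 0.0004 + 0.0256 = 0.1776
B = 1 / 0.1776 = 5.63063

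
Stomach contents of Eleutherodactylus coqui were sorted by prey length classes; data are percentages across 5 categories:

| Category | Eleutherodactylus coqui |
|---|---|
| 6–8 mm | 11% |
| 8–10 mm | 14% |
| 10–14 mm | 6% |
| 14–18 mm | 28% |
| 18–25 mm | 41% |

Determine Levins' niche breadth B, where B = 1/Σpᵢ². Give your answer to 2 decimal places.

3.55

Convert percentages to proportions (divide by 100).
Σpᵢ² = 0.11² + 0.14² + 0.06² + 0.28² + 0.41² = 0.0121 + 0.0196 + 0.0036 + 0.0784 + 0.1681 = 0.2818
B = 1 / 0.2818 = 3.5486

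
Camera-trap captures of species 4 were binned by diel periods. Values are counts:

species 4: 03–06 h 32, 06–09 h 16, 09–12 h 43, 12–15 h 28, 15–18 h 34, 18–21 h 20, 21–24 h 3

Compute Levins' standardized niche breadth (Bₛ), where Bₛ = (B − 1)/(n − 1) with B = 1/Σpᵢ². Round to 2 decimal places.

0.78

Proportions for species 4 (n=176): 32/176=0.1818, 16/176=0.0909, 43/176=0.2443, 28/176=0.1591, 34/176=0.1932, 20/176=0.1136, 3/176=0.0170
Σpᵢ² = 0.1818² + 0.0909² + 0.2443² + 0.1591² + 0.1932² + 0.1136² + 0.0170² = 0.033051 + 0.008263 + 0.059682 + 0.025313 + 0.037326 + 0.012905 + 0.000289 = 0.176829
B = 1 / 0.176829 = 5.6552
Bₛ = (B − 1)/(n − 1) = (5.6552 − 1)/(7 − 1) = 4.6552/6 = 0.7759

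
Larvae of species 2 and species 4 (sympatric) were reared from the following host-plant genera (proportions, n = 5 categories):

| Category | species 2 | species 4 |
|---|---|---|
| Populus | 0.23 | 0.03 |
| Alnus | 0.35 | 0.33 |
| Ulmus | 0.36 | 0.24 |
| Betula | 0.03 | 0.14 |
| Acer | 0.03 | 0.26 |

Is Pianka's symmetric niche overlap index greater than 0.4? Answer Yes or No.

Σ p₁ᵢp₂ᵢ = 0.0069 + 0.1155 + 0.0864 + 0.0042 + 0.0078 = 0.2208
Σp_1ᵢ² = 0.23² + 0.35² + 0.36² + 0.03² + 0.03² = 0.0529 + 0.1225 + 0.1296 + 0.0009 + 0.0009 = 0.3068
Σp_2ᵢ² = 0.03² + 0.33² + 0.24² + 0.14² + 0.26² = 0.0009 + 0.1089 + 0.0576 + 0.0196 + 0.0676 = 0.2546
O = 0.2208 / √(0.3068 × 0.2546) = 0.2208 / 0.27948 = 0.7900
O = 0.7900 > 0.4 → Yes.

Yes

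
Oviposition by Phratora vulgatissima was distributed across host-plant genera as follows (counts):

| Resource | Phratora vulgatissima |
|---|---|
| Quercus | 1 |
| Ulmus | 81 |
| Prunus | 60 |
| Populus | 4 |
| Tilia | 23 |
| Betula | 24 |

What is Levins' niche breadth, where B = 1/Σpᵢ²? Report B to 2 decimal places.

3.30

Proportions for Phratora vulgatissima (n=193): 1/193=0.0052, 81/193=0.4197, 60/193=0.3109, 4/193=0.0207, 23/193=0.1192, 24/193=0.1244
Σpᵢ² = 0.0052² + 0.4197² + 0.3109² + 0.0207² + 0.1192² + 0.1244² = 0.000027 + 0.176148 + 0.096659 + 0.000428 + 0.014209 + 0.015475 = 0.302946
B = 1 / 0.302946 = 3.3009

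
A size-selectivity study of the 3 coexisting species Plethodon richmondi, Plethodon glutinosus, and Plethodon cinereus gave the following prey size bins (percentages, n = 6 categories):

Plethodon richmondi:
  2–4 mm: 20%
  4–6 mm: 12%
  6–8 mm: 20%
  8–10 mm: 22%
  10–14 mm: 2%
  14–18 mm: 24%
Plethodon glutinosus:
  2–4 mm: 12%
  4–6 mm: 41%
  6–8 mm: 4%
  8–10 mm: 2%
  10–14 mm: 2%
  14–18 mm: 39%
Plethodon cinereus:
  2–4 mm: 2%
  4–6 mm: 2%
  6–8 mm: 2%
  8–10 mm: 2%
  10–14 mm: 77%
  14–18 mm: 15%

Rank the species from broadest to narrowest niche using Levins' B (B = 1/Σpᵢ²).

Convert percentages to proportions (divide by 100).
Σp_richᵢ² = 0.20² + 0.12² + 0.20² + 0.22² + 0.02² + 0.24² = 0.0400 + 0.0144 + 0.0400 + 0.0484 + 0.0004 + 0.0576 = 0.2008
B_rich = 1 / 0.2008 = 4.9801
Σp_glutᵢ² = 0.12² + 0.41² + 0.04² + 0.02² + 0.02² + 0.39² = 0.0144 + 0.1681 + 0.0016 + 0.0004 + 0.0004 + 0.1521 = 0.3370
B_glut = 1 / 0.3370 = 2.9674
Σp_cineᵢ² = 0.02² + 0.02² + 0.02² + 0.02² + 0.77² + 0.15² = 0.0004 + 0.0004 + 0.0004 + 0.0004 + 0.5929 + 0.0225 = 0.6170
B_cine = 1 / 0.6170 = 1.6207
Ranking by B (broadest → narrowest): Plethodon richmondi (4.98) > Plethodon glutinosus (2.97) > Plethodon cinereus (1.62)

Plethodon richmondi > Plethodon glutinosus > Plethodon cinereus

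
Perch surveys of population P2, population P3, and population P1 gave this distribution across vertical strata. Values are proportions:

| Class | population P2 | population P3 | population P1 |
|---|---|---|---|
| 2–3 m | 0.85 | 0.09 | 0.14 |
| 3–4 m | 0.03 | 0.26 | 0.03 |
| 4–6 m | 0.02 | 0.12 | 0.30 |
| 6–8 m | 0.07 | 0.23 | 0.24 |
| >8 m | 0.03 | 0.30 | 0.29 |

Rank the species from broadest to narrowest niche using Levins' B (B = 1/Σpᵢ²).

Σp_P2ᵢ² = 0.85² + 0.03² + 0.02² + 0.07² + 0.03² = 0.7225 + 0.0009 + 0.0004 + 0.0049 + 0.0009 = 0.7296
B_P2 = 1 / 0.7296 = 1.3706
Σp_P3ᵢ² = 0.09² + 0.26² + 0.12² + 0.23² + 0.30² = 0.0081 + 0.0676 + 0.0144 + 0.0529 + 0.0900 = 0.2330
B_P3 = 1 / 0.2330 = 4.2918
Σp_P1ᵢ² = 0.14² + 0.03² + 0.30² + 0.24² + 0.29² = 0.0196 + 0.0009 + 0.0900 + 0.0576 + 0.0841 = 0.2522
B_P1 = 1 / 0.2522 = 3.9651
Ranking by B (broadest → narrowest): population P3 (4.29) > population P1 (3.97) > population P2 (1.37)

population P3 > population P1 > population P2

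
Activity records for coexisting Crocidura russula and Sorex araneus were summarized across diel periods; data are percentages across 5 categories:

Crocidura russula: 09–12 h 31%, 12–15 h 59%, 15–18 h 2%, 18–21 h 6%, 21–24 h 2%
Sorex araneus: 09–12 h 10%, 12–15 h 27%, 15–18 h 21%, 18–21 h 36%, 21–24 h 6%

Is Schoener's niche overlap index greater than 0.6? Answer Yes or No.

Convert percentages to proportions (divide by 100).
Σ|p₁ᵢ − p₂ᵢ| = 0.21 + 0.32 + 0.19 + 0.30 + 0.04 = 1.06
D = 1 − ½ × 1.06 = 1 − 0.530 = 0.4700
D = 0.4700 < 0.6 → No.

No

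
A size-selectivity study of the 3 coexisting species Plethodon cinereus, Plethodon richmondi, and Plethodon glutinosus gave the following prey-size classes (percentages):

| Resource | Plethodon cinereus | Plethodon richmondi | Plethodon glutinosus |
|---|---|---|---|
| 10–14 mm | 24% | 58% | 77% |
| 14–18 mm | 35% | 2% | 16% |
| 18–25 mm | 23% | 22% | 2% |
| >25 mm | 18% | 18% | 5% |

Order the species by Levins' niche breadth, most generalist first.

Convert percentages to proportions (divide by 100).
Σp_cineᵢ² = 0.24² + 0.35² + 0.23² + 0.18² = 0.0576 + 0.1225 + 0.0529 + 0.0324 = 0.2654
B_cine = 1 / 0.2654 = 3.7679
Σp_richᵢ² = 0.58² + 0.02² + 0.22² + 0.18² = 0.3364 + 0.0004 + 0.0484 + 0.0324 = 0.4176
B_rich = 1 / 0.4176 = 2.3946
Σp_glutᵢ² = 0.77² + 0.16² + 0.02² + 0.05² = 0.5929 + 0.0256 + 0.0004 + 0.0025 = 0.6214
B_glut = 1 / 0.6214 = 1.6093
Ranking by B (broadest → narrowest): Plethodon cinereus (3.77) > Plethodon richmondi (2.39) > Plethodon glutinosus (1.61)

Plethodon cinereus > Plethodon richmondi > Plethodon glutinosus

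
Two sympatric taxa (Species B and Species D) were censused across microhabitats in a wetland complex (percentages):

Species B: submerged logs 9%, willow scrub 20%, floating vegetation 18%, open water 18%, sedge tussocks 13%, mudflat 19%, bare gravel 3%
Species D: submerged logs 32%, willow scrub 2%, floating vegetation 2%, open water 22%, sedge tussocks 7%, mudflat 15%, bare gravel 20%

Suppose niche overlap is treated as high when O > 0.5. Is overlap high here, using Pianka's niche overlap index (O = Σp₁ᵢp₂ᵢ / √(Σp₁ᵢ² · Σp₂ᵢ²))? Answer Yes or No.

Convert percentages to proportions (divide by 100).
Σ p₁ᵢp₂ᵢ = 0.0288 + 0.0040 + 0.0036 + 0.0396 + 0.0091 + 0.0285 + 0.0060 = 0.1196
Σp_1ᵢ² = 0.09² + 0.20² + 0.18² + 0.18² + 0.13² + 0.19² + 0.03² = 0.0081 + 0.0400 + 0.0324 + 0.0324 + 0.0169 + 0.0361 + 0.0009 = 0.1668
Σp_2ᵢ² = 0.32² + 0.02² + 0.02² + 0.22² + 0.07² + 0.15² + 0.20² = 0.1024 + 0.0004 + 0.0004 + 0.0484 + 0.0049 + 0.0225 + 0.0400 = 0.2190
O = 0.1196 / √(0.1668 × 0.2190) = 0.1196 / 0.19113 = 0.6258
O = 0.6258 > 0.5 → Yes.

Yes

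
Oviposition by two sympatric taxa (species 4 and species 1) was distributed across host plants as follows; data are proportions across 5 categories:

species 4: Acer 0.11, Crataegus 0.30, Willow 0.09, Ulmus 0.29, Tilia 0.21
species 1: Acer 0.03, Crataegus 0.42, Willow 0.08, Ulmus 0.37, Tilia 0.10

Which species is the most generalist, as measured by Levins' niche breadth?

species 4

Σp_4ᵢ² = 0.11² + 0.30² + 0.09² + 0.29² + 0.21² = 0.0121 + 0.0900 + 0.0081 + 0.0841 + 0.0441 = 0.2384
B_4 = 1 / 0.2384 = 4.1946
Σp_1ᵢ² = 0.03² + 0.42² + 0.08² + 0.37² + 0.10² = 0.0009 + 0.1764 + 0.0064 + 0.1369 + 0.0100 = 0.3306
B_1 = 1 / 0.3306 = 3.0248
Highest B → broadest niche (most generalist): species 4 (B = 4.19).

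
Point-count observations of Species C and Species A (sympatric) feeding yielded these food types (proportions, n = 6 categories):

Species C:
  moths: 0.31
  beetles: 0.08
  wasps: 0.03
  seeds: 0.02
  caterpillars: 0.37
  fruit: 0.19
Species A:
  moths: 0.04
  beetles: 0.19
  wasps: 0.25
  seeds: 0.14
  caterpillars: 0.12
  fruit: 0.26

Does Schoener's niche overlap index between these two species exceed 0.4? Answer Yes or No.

Yes

Σ|p₁ᵢ − p₂ᵢ| = 0.27 + 0.11 + 0.22 + 0.12 + 0.25 + 0.07 = 1.04
D = 1 − ½ × 1.04 = 1 − 0.520 = 0.4800
D = 0.4800 > 0.4 → Yes.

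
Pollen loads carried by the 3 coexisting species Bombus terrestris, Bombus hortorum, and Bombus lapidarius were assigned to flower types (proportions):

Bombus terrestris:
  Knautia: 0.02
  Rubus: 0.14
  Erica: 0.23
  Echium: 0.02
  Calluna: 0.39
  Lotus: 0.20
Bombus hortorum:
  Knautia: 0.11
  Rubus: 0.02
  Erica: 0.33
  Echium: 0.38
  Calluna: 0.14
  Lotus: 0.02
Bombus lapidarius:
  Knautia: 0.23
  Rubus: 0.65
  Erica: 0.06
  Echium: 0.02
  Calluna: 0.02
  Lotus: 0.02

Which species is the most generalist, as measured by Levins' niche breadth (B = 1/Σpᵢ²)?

Σp_terrᵢ² = 0.02² + 0.14² + 0.23² + 0.02² + 0.39² + 0.20² = 0.0004 + 0.0196 + 0.0529 + 0.0004 + 0.1521 + 0.0400 = 0.2654
B_terr = 1 / 0.2654 = 3.7679
Σp_hortᵢ² = 0.11² + 0.02² + 0.33² + 0.38² + 0.14² + 0.02² = 0.0121 + 0.0004 + 0.1089 + 0.1444 + 0.0196 + 0.0004 = 0.2858
B_hort = 1 / 0.2858 = 3.4990
Σp_lapiᵢ² = 0.23² + 0.65² + 0.06² + 0.02² + 0.02² + 0.02² = 0.0529 + 0.4225 + 0.0036 + 0.0004 + 0.0004 + 0.0004 = 0.4802
B_lapi = 1 / 0.4802 = 2.0825
Highest B → broadest niche (most generalist): Bombus terrestris (B = 3.77).

Bombus terrestris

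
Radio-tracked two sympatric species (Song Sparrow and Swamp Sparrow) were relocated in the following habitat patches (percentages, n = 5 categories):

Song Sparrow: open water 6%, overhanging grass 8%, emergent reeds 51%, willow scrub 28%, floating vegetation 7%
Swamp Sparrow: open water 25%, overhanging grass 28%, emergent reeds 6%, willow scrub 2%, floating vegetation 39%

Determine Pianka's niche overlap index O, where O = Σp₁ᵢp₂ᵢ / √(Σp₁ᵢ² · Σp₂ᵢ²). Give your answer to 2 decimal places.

Convert percentages to proportions (divide by 100).
Σ p₁ᵢp₂ᵢ = 0.0150 + 0.0224 + 0.0306 + 0.0056 + 0.0273 = 0.1009
Σp_1ᵢ² = 0.06² + 0.08² + 0.51² + 0.28² + 0.07² = 0.0036 + 0.0064 + 0.2601 + 0.0784 + 0.0049 = 0.3534
Σp_2ᵢ² = 0.25² + 0.28² + 0.06² + 0.02² + 0.39² = 0.0625 + 0.0784 + 0.0036 + 0.0004 + 0.1521 = 0.2970
O = 0.1009 / √(0.3534 × 0.2970) = 0.1009 / 0.32397 = 0.3114

0.31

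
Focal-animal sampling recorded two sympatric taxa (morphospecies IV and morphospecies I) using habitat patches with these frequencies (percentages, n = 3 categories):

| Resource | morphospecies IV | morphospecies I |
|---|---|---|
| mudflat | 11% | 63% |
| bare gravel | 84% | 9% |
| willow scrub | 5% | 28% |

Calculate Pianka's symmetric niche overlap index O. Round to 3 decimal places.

0.269

Convert percentages to proportions (divide by 100).
Σ p₁ᵢp₂ᵢ = 0.0693 + 0.0756 + 0.0140 = 0.1589
Σp_1ᵢ² = 0.11² + 0.84² + 0.05² = 0.0121 + 0.7056 + 0.0025 = 0.7202
Σp_2ᵢ² = 0.63² + 0.09² + 0.28² = 0.3969 + 0.0081 + 0.0784 = 0.4834
O = 0.1589 / √(0.7202 × 0.4834) = 0.1589 / 0.590038 = 0.26930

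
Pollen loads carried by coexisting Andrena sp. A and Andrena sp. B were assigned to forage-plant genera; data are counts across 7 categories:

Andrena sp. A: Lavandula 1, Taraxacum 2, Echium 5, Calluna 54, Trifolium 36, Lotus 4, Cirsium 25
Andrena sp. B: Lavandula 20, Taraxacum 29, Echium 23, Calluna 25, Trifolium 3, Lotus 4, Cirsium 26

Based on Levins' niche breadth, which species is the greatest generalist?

Andrena sp. B

Proportions for Andrena sp. A (n=127): 1/127=0.0079, 2/127=0.0157, 5/127=0.0394, 54/127=0.4252, 36/127=0.2835, 4/127=0.0315, 25/127=0.1969
Proportions for Andrena sp. B (n=130): 20/130=0.1538, 29/130=0.2231, 23/130=0.1769, 25/130=0.1923, 3/130=0.0231, 4/130=0.0308, 26/130=0.2000
Σp_Aᵢ² = 0.0079² + 0.0157² + 0.0394² + 0.4252² + 0.2835² + 0.0315² + 0.1969² = 0.000062 + 0.000246 + 0.001552 + 0.180795 + 0.080372 + 0.000992 + 0.038770 = 0.302789
B_A = 1 / 0.302789 = 3.3026
Σp_Bᵢ² = 0.1538² + 0.2231² + 0.1769² + 0.1923² + 0.0231² + 0.0308² + 0.2000² = 0.023654 + 0.049774 + 0.031294 + 0.036979 + 0.000534 + 0.000949 + 0.040000 = 0.183184
B_B = 1 / 0.183184 = 5.4590
Highest B → broadest niche (most generalist): Andrena sp. B (B = 5.46).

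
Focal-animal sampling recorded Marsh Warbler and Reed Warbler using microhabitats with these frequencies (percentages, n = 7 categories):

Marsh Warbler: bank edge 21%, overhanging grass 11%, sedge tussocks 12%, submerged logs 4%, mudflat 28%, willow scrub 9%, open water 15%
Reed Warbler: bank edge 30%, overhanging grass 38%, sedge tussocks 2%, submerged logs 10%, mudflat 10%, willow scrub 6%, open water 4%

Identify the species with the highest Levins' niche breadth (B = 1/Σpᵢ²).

Marsh Warbler

Convert percentages to proportions (divide by 100).
Σp_Marsᵢ² = 0.21² + 0.11² + 0.12² + 0.04² + 0.28² + 0.09² + 0.15² = 0.0441 + 0.0121 + 0.0144 + 0.0016 + 0.0784 + 0.0081 + 0.0225 = 0.1812
B_Mars = 1 / 0.1812 = 5.5188
Σp_Reedᵢ² = 0.30² + 0.38² + 0.02² + 0.10² + 0.10² + 0.06² + 0.04² = 0.0900 + 0.1444 + 0.0004 + 0.0100 + 0.0100 + 0.0036 + 0.0016 = 0.2600
B_Reed = 1 / 0.2600 = 3.8462
Highest B → broadest niche (most generalist): Marsh Warbler (B = 5.52).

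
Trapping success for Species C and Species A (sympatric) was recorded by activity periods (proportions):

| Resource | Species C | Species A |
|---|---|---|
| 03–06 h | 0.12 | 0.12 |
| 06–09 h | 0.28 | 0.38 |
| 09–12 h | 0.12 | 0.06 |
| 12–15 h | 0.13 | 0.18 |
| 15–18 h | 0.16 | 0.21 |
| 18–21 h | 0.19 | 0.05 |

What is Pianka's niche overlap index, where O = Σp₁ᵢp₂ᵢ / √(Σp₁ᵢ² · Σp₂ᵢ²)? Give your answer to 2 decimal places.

Σ p₁ᵢp₂ᵢ = 0.0144 + 0.1064 + 0.0072 + 0.0234 + 0.0336 + 0.0095 = 0.1945
Σp_1ᵢ² = 0.12² + 0.28² + 0.12² + 0.13² + 0.16² + 0.19² = 0.0144 + 0.0784 + 0.0144 + 0.0169 + 0.0256 + 0.0361 = 0.1858
Σp_2ᵢ² = 0.12² + 0.38² + 0.06² + 0.18² + 0.21² + 0.05² = 0.0144 + 0.1444 + 0.0036 + 0.0324 + 0.0441 + 0.0025 = 0.2414
O = 0.1945 / √(0.1858 × 0.2414) = 0.1945 / 0.21178 = 0.9184

0.92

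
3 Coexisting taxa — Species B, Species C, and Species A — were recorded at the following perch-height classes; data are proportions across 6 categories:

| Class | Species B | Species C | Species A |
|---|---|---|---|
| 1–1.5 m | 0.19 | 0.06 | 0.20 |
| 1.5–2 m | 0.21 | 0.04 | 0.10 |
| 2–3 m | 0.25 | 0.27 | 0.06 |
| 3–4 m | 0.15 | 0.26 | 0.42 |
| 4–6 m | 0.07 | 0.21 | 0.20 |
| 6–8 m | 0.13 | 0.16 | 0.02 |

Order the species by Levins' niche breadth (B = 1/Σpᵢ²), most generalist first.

Species B > Species C > Species A

Σp_Bᵢ² = 0.19² + 0.21² + 0.25² + 0.15² + 0.07² + 0.13² = 0.0361 + 0.0441 + 0.0625 + 0.0225 + 0.0049 + 0.0169 = 0.1870
B_B = 1 / 0.1870 = 5.3476
Σp_Cᵢ² = 0.06² + 0.04² + 0.27² + 0.26² + 0.21² + 0.16² = 0.0036 + 0.0016 + 0.0729 + 0.0676 + 0.0441 + 0.0256 = 0.2154
B_C = 1 / 0.2154 = 4.6425
Σp_Aᵢ² = 0.20² + 0.10² + 0.06² + 0.42² + 0.20² + 0.02² = 0.0400 + 0.0100 + 0.0036 + 0.1764 + 0.0400 + 0.0004 = 0.2704
B_A = 1 / 0.2704 = 3.6982
Ranking by B (broadest → narrowest): Species B (5.35) > Species C (4.64) > Species A (3.70)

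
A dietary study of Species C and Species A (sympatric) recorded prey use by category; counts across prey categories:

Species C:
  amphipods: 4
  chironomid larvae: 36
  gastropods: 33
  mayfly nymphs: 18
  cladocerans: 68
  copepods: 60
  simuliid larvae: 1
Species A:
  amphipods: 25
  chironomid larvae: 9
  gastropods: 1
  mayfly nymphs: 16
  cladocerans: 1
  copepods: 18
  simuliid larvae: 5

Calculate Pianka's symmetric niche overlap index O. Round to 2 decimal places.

Proportions for Species C (n=220): 4/220=0.0182, 36/220=0.1636, 33/220=0.1500, 18/220=0.0818, 68/220=0.3091, 60/220=0.2727, 1/220=0.0045
Proportions for Species A (n=75): 25/75=0.3333, 9/75=0.1200, 1/75=0.0133, 16/75=0.2133, 1/75=0.0133, 18/75=0.2400, 5/75=0.0667
Σ p₁ᵢp₂ᵢ = 0.006066 + 0.019632 + 0.001995 + 0.017448 + 0.004111 + 0.065448 + 0.000300 = 0.115000
Σp_1ᵢ² = 0.0182² + 0.1636² + 0.1500² + 0.0818² + 0.3091² + 0.2727² + 0.0045² = 0.000331 + 0.026765 + 0.022500 + 0.006691 + 0.095543 + 0.074365 + 0.000020 = 0.226215
Σp_2ᵢ² = 0.3333² + 0.1200² + 0.0133² + 0.2133² + 0.0133² + 0.2400² + 0.0667² = 0.111089 + 0.014400 + 0.000177 + 0.045497 + 0.000177 + 0.057600 + 0.004449 = 0.233389
O = 0.115000 / √(0.226215 × 0.233389) = 0.115000 / 0.2297740 = 0.5005

0.50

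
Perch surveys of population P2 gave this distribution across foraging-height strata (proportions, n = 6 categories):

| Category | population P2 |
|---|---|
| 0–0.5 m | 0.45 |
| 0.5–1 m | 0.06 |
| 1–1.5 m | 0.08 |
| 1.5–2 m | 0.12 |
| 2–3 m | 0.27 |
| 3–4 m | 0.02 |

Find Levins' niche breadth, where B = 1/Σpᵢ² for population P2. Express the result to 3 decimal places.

Σpᵢ² = 0.45² + 0.06² + 0.08² + 0.12² + 0.27² + 0.02² = 0.2025 + 0.0036 + 0.0064 + 0.0144 + 0.0729 + 0.0004 = 0.3002
B = 1 / 0.3002 = 3.33111

3.331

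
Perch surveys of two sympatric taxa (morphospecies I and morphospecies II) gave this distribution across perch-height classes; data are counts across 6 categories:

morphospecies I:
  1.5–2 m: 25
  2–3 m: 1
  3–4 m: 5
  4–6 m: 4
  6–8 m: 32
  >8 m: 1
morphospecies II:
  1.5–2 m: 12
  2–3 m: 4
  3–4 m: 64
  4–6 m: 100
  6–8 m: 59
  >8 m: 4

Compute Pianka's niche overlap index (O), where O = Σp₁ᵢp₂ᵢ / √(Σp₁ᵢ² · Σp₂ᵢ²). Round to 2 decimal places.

0.53

Proportions for morphospecies I (n=68): 25/68=0.3676, 1/68=0.0147, 5/68=0.0735, 4/68=0.0588, 32/68=0.4706, 1/68=0.0147
Proportions for morphospecies II (n=243): 12/243=0.0494, 4/243=0.0165, 64/243=0.2634, 100/243=0.4115, 59/243=0.2428, 4/243=0.0165
Σ p₁ᵢp₂ᵢ = 0.018159 + 0.000243 + 0.019360 + 0.024196 + 0.114262 + 0.000243 = 0.176463
Σp_1ᵢ² = 0.3676² + 0.0147² + 0.0735² + 0.0588² + 0.4706² + 0.0147² = 0.135130 + 0.000216 + 0.005402 + 0.003457 + 0.221464 + 0.000216 = 0.365885
Σp_2ᵢ² = 0.0494² + 0.0165² + 0.2634² + 0.4115² + 0.2428² + 0.0165² = 0.002440 + 0.000272 + 0.069380 + 0.169332 + 0.058952 + 0.000272 = 0.300648
O = 0.176463 / √(0.365885 × 0.300648) = 0.176463 / 0.3316664 = 0.5320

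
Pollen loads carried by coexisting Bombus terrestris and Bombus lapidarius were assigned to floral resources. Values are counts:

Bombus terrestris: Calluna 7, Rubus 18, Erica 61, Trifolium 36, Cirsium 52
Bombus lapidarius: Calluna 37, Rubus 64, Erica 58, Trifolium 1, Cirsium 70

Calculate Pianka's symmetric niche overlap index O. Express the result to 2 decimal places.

0.82

Proportions for Bombus terrestris (n=174): 7/174=0.0402, 18/174=0.1034, 61/174=0.3506, 36/174=0.2069, 52/174=0.2989
Proportions for Bombus lapidarius (n=230): 37/230=0.1609, 64/230=0.2783, 58/230=0.2522, 1/230=0.0043, 70/230=0.3043
Σ p₁ᵢp₂ᵢ = 0.006468 + 0.028776 + 0.088421 + 0.000890 + 0.090955 = 0.215510
Σp_1ᵢ² = 0.0402² + 0.1034² + 0.3506² + 0.2069² + 0.2989² = 0.001616 + 0.010692 + 0.122920 + 0.042808 + 0.089341 = 0.267377
Σp_2ᵢ² = 0.1609² + 0.2783² + 0.2522² + 0.0043² + 0.3043² = 0.025889 + 0.077451 + 0.063605 + 0.000018 + 0.092598 = 0.259561
O = 0.215510 / √(0.267377 × 0.259561) = 0.215510 / 0.2634400 = 0.8181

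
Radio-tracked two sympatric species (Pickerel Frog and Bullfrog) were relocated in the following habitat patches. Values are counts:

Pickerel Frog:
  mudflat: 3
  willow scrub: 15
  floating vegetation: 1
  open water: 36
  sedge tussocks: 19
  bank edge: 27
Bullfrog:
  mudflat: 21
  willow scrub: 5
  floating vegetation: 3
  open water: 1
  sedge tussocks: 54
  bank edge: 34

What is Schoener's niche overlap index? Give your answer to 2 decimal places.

0.55

Proportions for Pickerel Frog (n=101): 3/101=0.0297, 15/101=0.1485, 1/101=0.0099, 36/101=0.3564, 19/101=0.1881, 27/101=0.2673
Proportions for Bullfrog (n=118): 21/118=0.1780, 5/118=0.0424, 3/118=0.0254, 1/118=0.0085, 54/118=0.4576, 34/118=0.2881
Σ|p₁ᵢ − p₂ᵢ| = 0.1483 + 0.1061 + 0.0155 + 0.3479 + 0.2695 + 0.0208 = 0.9081
D = 1 − ½ × 0.9081 = 1 − 0.45405 = 0.54595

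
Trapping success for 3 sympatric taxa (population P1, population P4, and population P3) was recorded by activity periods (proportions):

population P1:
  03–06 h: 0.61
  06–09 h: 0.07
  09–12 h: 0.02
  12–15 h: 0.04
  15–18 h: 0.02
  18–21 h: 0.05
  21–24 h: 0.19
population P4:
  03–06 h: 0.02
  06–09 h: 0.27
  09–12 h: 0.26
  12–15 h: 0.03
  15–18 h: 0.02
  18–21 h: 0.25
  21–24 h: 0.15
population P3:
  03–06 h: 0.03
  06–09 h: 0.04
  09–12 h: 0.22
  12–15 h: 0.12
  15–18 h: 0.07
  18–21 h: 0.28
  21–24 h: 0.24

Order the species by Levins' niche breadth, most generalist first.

population P3 > population P4 > population P1

Σp_P1ᵢ² = 0.61² + 0.07² + 0.02² + 0.04² + 0.02² + 0.05² + 0.19² = 0.3721 + 0.0049 + 0.0004 + 0.0016 + 0.0004 + 0.0025 + 0.0361 = 0.4180
B_P1 = 1 / 0.4180 = 2.3923
Σp_P4ᵢ² = 0.02² + 0.27² + 0.26² + 0.03² + 0.02² + 0.25² + 0.15² = 0.0004 + 0.0729 + 0.0676 + 0.0009 + 0.0004 + 0.0625 + 0.0225 = 0.2272
B_P4 = 1 / 0.2272 = 4.4014
Σp_P3ᵢ² = 0.03² + 0.04² + 0.22² + 0.12² + 0.07² + 0.28² + 0.24² = 0.0009 + 0.0016 + 0.0484 + 0.0144 + 0.0049 + 0.0784 + 0.0576 = 0.2062
B_P3 = 1 / 0.2062 = 4.8497
Ranking by B (broadest → narrowest): population P3 (4.85) > population P4 (4.40) > population P1 (2.39)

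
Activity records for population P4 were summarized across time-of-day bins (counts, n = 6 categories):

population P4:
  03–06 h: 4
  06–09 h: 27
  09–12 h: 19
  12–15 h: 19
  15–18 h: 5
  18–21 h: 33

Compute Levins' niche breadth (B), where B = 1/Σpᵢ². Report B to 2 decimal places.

4.44

Proportions for population P4 (n=107): 4/107=0.0374, 27/107=0.2523, 19/107=0.1776, 19/107=0.1776, 5/107=0.0467, 33/107=0.3084
Σpᵢ² = 0.0374² + 0.2523² + 0.1776² + 0.1776² + 0.0467² + 0.3084² = 0.001399 + 0.063655 + 0.031542 + 0.031542 + 0.002181 + 0.095111 = 0.225430
B = 1 / 0.225430 = 4.4360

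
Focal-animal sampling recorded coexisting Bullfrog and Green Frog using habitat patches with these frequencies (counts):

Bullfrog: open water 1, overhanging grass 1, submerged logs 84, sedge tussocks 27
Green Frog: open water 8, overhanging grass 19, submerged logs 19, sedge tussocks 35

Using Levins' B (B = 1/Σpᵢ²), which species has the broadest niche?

Proportions for Bullfrog (n=113): 1/113=0.0088, 1/113=0.0088, 84/113=0.7434, 27/113=0.2389
Proportions for Green Frog (n=81): 8/81=0.0988, 19/81=0.2346, 19/81=0.2346, 35/81=0.4321
Σp_Bullᵢ² = 0.0088² + 0.0088² + 0.7434² + 0.2389² = 0.000077 + 0.000077 + 0.552644 + 0.057073 = 0.609871
B_Bull = 1 / 0.609871 = 1.6397
Σp_Frogᵢ² = 0.0988² + 0.2346² + 0.2346² + 0.4321² = 0.009761 + 0.055037 + 0.055037 + 0.186710 = 0.306545
B_Frog = 1 / 0.306545 = 3.2622
Highest B → broadest niche (most generalist): Green Frog (B = 3.26).

Green Frog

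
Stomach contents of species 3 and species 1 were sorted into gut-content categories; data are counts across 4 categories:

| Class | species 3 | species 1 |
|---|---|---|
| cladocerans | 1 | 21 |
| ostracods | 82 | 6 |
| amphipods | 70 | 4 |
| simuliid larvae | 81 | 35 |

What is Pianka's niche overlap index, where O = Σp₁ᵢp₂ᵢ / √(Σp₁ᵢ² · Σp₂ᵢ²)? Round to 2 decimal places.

0.65

Proportions for species 3 (n=234): 1/234=0.0043, 82/234=0.3504, 70/234=0.2991, 81/234=0.3462
Proportions for species 1 (n=66): 21/66=0.3182, 6/66=0.0909, 4/66=0.0606, 35/66=0.5303
Σ p₁ᵢp₂ᵢ = 0.001368 + 0.031851 + 0.018125 + 0.183590 = 0.234934
Σp_1ᵢ² = 0.0043² + 0.3504² + 0.2991² + 0.3462² = 0.000018 + 0.122780 + 0.089461 + 0.119854 = 0.332113
Σp_2ᵢ² = 0.3182² + 0.0909² + 0.0606² + 0.5303² = 0.101251 + 0.008263 + 0.003672 + 0.281218 = 0.394404
O = 0.234934 / √(0.332113 × 0.394404) = 0.234934 / 0.3619208 = 0.6491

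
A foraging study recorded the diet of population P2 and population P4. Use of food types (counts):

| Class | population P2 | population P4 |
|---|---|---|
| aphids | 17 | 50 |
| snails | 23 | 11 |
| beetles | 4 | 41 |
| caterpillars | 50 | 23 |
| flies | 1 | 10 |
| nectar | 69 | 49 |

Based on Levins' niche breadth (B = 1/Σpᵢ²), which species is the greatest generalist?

Proportions for population P2 (n=164): 17/164=0.1037, 23/164=0.1402, 4/164=0.0244, 50/164=0.3049, 1/164=0.0061, 69/164=0.4207
Proportions for population P4 (n=184): 50/184=0.2717, 11/184=0.0598, 41/184=0.2228, 23/184=0.1250, 10/184=0.0543, 49/184=0.2663
Σp_P2ᵢ² = 0.1037² + 0.1402² + 0.0244² + 0.3049² + 0.0061² + 0.4207² = 0.010754 + 0.019656 + 0.000595 + 0.092964 + 0.000037 + 0.176988 = 0.300994
B_P2 = 1 / 0.300994 = 3.3223
Σp_P4ᵢ² = 0.2717² + 0.0598² + 0.2228² + 0.1250² + 0.0543² + 0.2663² = 0.073821 + 0.003576 + 0.049640 + 0.015625 + 0.002948 + 0.070916 = 0.216526
B_P4 = 1 / 0.216526 = 4.6184
Highest B → broadest niche (most generalist): population P4 (B = 4.62).

population P4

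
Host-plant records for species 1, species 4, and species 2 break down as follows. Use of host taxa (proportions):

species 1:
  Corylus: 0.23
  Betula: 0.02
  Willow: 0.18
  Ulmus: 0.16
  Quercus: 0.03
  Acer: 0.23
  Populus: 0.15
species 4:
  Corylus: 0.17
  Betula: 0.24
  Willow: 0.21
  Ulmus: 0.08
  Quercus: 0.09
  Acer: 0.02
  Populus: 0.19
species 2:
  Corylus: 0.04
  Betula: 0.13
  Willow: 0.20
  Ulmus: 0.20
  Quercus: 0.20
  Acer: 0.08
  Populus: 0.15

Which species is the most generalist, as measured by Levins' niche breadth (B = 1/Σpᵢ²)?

Σp_1ᵢ² = 0.23² + 0.02² + 0.18² + 0.16² + 0.03² + 0.23² + 0.15² = 0.0529 + 0.0004 + 0.0324 + 0.0256 + 0.0009 + 0.0529 + 0.0225 = 0.1876
B_1 = 1 / 0.1876 = 5.3305
Σp_4ᵢ² = 0.17² + 0.24² + 0.21² + 0.08² + 0.09² + 0.02² + 0.19² = 0.0289 + 0.0576 + 0.0441 + 0.0064 + 0.0081 + 0.0004 + 0.0361 = 0.1816
B_4 = 1 / 0.1816 = 5.5066
Σp_2ᵢ² = 0.04² + 0.13² + 0.20² + 0.20² + 0.20² + 0.08² + 0.15² = 0.0016 + 0.0169 + 0.0400 + 0.0400 + 0.0400 + 0.0064 + 0.0225 = 0.1674
B_2 = 1 / 0.1674 = 5.9737
Highest B → broadest niche (most generalist): species 2 (B = 5.97).

species 2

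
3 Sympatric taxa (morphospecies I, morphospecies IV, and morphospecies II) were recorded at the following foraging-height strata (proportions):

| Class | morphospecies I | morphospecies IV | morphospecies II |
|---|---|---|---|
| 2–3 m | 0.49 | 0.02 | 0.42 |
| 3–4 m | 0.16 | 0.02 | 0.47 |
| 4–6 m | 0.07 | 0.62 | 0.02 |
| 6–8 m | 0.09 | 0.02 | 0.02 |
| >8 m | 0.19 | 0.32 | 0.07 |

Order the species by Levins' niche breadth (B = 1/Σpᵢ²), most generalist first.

morphospecies I > morphospecies II > morphospecies IV

Σp_Iᵢ² = 0.49² + 0.16² + 0.07² + 0.09² + 0.19² = 0.2401 + 0.0256 + 0.0049 + 0.0081 + 0.0361 = 0.3148
B_I = 1 / 0.3148 = 3.1766
Σp_IVᵢ² = 0.02² + 0.02² + 0.62² + 0.02² + 0.32² = 0.0004 + 0.0004 + 0.3844 + 0.0004 + 0.1024 = 0.4880
B_IV = 1 / 0.4880 = 2.0492
Σp_IIᵢ² = 0.42² + 0.47² + 0.02² + 0.02² + 0.07² = 0.1764 + 0.2209 + 0.0004 + 0.0004 + 0.0049 = 0.4030
B_II = 1 / 0.4030 = 2.4814
Ranking by B (broadest → narrowest): morphospecies I (3.18) > morphospecies II (2.48) > morphospecies IV (2.05)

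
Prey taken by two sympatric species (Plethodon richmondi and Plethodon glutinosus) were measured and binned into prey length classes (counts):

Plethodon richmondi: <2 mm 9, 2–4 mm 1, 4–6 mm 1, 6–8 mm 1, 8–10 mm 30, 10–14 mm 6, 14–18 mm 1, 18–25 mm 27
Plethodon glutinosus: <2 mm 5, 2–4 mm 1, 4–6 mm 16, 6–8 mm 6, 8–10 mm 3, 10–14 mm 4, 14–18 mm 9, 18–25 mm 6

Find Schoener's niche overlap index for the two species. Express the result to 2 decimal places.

0.41

Proportions for Plethodon richmondi (n=76): 9/76=0.1184, 1/76=0.0132, 1/76=0.0132, 1/76=0.0132, 30/76=0.3947, 6/76=0.0789, 1/76=0.0132, 27/76=0.3553
Proportions for Plethodon glutinosus (n=50): 5/50=0.1000, 1/50=0.0200, 16/50=0.3200, 6/50=0.1200, 3/50=0.0600, 4/50=0.0800, 9/50=0.1800, 6/50=0.1200
Σ|p₁ᵢ − p₂ᵢ| = 0.0184 + 0.0068 + 0.3068 + 0.1068 + 0.3347 + 0.0011 + 0.1668 + 0.2353 = 1.1767
D = 1 − ½ × 1.1767 = 1 − 0.58835 = 0.41165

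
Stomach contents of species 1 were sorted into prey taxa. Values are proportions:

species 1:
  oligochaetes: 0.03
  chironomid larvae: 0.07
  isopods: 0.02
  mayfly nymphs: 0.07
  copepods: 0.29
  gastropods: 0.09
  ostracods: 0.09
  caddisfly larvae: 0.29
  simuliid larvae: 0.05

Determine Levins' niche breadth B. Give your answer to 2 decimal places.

5.05

Σpᵢ² = 0.03² + 0.07² + 0.02² + 0.07² + 0.29² + 0.09² + 0.09² + 0.29² + 0.05² = 0.0009 + 0.0049 + 0.0004 + 0.0049 + 0.0841 + 0.0081 + 0.0081 + 0.0841 + 0.0025 = 0.1980
B = 1 / 0.1980 = 5.0505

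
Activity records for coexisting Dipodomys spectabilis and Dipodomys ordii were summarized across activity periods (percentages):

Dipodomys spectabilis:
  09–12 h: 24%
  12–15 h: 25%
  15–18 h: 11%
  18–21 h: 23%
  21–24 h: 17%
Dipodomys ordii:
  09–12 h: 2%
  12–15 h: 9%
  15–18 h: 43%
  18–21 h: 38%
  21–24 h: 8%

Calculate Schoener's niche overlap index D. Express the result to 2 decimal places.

Convert percentages to proportions (divide by 100).
Σ|p₁ᵢ − p₂ᵢ| = 0.22 + 0.16 + 0.32 + 0.15 + 0.09 = 0.94
D = 1 − ½ × 0.94 = 1 − 0.470 = 0.5300

0.53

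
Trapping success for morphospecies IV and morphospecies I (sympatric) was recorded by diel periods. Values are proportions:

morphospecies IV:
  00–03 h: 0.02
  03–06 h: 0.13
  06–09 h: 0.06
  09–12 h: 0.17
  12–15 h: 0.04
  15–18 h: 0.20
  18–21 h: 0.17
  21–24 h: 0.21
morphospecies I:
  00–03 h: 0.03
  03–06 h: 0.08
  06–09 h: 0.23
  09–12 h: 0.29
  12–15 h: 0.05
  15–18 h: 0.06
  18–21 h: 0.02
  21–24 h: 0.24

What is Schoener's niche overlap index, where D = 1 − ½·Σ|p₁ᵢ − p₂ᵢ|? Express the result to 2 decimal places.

0.66

Σ|p₁ᵢ − p₂ᵢ| = 0.01 + 0.05 + 0.17 + 0.12 + 0.01 + 0.14 + 0.15 + 0.03 = 0.68
D = 1 − ½ × 0.68 = 1 − 0.340 = 0.6600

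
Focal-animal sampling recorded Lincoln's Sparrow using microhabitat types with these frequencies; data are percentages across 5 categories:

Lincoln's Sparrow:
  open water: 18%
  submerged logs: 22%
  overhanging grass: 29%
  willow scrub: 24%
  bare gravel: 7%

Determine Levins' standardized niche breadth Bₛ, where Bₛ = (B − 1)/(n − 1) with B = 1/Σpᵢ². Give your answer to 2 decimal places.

0.85

Convert percentages to proportions (divide by 100).
Σpᵢ² = 0.18² + 0.22² + 0.29² + 0.24² + 0.07² = 0.0324 + 0.0484 + 0.0841 + 0.0576 + 0.0049 = 0.2274
B = 1 / 0.2274 = 4.3975
Bₛ = (B − 1)/(n − 1) = (4.3975 − 1)/(5 − 1) = 3.3975/4 = 0.8494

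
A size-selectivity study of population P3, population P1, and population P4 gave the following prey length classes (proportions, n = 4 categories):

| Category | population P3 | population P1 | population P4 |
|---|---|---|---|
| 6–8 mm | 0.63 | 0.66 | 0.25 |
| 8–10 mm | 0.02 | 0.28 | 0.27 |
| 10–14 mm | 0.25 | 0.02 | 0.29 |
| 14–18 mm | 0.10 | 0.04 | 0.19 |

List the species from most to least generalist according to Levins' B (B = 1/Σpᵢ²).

population P4 > population P3 > population P1

Σp_P3ᵢ² = 0.63² + 0.02² + 0.25² + 0.10² = 0.3969 + 0.0004 + 0.0625 + 0.0100 = 0.4698
B_P3 = 1 / 0.4698 = 2.1286
Σp_P1ᵢ² = 0.66² + 0.28² + 0.02² + 0.04² = 0.4356 + 0.0784 + 0.0004 + 0.0016 = 0.5160
B_P1 = 1 / 0.5160 = 1.9380
Σp_P4ᵢ² = 0.25² + 0.27² + 0.29² + 0.19² = 0.0625 + 0.0729 + 0.0841 + 0.0361 = 0.2556
B_P4 = 1 / 0.2556 = 3.9124
Ranking by B (broadest → narrowest): population P4 (3.91) > population P3 (2.13) > population P1 (1.94)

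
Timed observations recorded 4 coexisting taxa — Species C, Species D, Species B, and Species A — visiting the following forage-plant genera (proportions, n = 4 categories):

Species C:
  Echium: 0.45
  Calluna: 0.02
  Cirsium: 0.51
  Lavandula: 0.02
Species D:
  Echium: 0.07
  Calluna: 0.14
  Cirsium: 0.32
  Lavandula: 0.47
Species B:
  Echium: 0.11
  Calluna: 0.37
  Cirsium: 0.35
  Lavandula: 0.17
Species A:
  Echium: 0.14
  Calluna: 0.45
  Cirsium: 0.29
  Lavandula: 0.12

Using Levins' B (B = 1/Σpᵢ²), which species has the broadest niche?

Σp_Cᵢ² = 0.45² + 0.02² + 0.51² + 0.02² = 0.2025 + 0.0004 + 0.2601 + 0.0004 = 0.4634
B_C = 1 / 0.4634 = 2.1580
Σp_Dᵢ² = 0.07² + 0.14² + 0.32² + 0.47² = 0.0049 + 0.0196 + 0.1024 + 0.2209 = 0.3478
B_D = 1 / 0.3478 = 2.8752
Σp_Bᵢ² = 0.11² + 0.37² + 0.35² + 0.17² = 0.0121 + 0.1369 + 0.1225 + 0.0289 = 0.3004
B_B = 1 / 0.3004 = 3.3289
Σp_Aᵢ² = 0.14² + 0.45² + 0.29² + 0.12² = 0.0196 + 0.2025 + 0.0841 + 0.0144 = 0.3206
B_A = 1 / 0.3206 = 3.1192
Highest B → broadest niche (most generalist): Species B (B = 3.33).

Species B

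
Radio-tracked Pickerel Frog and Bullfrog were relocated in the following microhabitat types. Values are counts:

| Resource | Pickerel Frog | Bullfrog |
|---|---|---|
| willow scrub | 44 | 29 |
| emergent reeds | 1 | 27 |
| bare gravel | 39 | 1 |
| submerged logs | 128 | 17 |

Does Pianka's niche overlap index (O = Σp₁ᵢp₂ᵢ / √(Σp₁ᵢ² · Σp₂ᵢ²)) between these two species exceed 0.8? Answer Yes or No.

No

Proportions for Pickerel Frog (n=212): 44/212=0.2075, 1/212=0.0047, 39/212=0.1840, 128/212=0.6038
Proportions for Bullfrog (n=74): 29/74=0.3919, 27/74=0.3649, 1/74=0.0135, 17/74=0.2297
Σ p₁ᵢp₂ᵢ = 0.081319 + 0.001715 + 0.002484 + 0.138693 = 0.224211
Σp_1ᵢ² = 0.2075² + 0.0047² + 0.1840² + 0.6038² = 0.043056 + 0.000022 + 0.033856 + 0.364574 = 0.441508
Σp_2ᵢ² = 0.3919² + 0.3649² + 0.0135² + 0.2297² = 0.153586 + 0.133152 + 0.000182 + 0.052762 = 0.339682
O = 0.224211 / √(0.441508 × 0.339682) = 0.224211 / 0.3872626 = 0.5790
O = 0.5790 < 0.8 → No.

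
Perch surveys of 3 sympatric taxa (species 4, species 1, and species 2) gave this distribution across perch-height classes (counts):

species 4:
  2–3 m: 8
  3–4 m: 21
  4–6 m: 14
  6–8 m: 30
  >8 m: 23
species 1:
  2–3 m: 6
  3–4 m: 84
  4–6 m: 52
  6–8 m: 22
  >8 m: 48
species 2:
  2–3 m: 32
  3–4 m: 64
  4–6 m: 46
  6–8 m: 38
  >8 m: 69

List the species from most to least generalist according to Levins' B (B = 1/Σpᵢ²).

Proportions for species 4 (n=96): 8/96=0.0833, 21/96=0.2188, 14/96=0.1458, 30/96=0.3125, 23/96=0.2396
Proportions for species 1 (n=212): 6/212=0.0283, 84/212=0.3962, 52/212=0.2453, 22/212=0.1038, 48/212=0.2264
Proportions for species 2 (n=249): 32/249=0.1285, 64/249=0.2570, 46/249=0.1847, 38/249=0.1526, 69/249=0.2771
Σp_4ᵢ² = 0.0833² + 0.2188² + 0.1458² + 0.3125² + 0.2396² = 0.006939 + 0.047873 + 0.021258 + 0.097656 + 0.057408 = 0.231134
B_4 = 1 / 0.231134 = 4.3265
Σp_1ᵢ² = 0.0283² + 0.3962² + 0.2453² + 0.1038² + 0.2264² = 0.000801 + 0.156974 + 0.060172 + 0.010774 + 0.051257 = 0.279978
B_1 = 1 / 0.279978 = 3.5717
Σp_2ᵢ² = 0.1285² + 0.2570² + 0.1847² + 0.1526² + 0.2771² = 0.016512 + 0.066049 + 0.034114 + 0.023287 + 0.076784 = 0.216746
B_2 = 1 / 0.216746 = 4.6137
Ranking by B (broadest → narrowest): species 2 (4.61) > species 4 (4.33) > species 1 (3.57)

species 2 > species 4 > species 1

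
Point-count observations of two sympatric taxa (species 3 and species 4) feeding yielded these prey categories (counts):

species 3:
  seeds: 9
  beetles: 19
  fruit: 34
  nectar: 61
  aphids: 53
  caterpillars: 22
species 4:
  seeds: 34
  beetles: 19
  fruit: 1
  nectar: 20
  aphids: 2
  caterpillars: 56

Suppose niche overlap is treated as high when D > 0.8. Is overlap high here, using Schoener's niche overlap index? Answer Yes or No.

Proportions for species 3 (n=198): 9/198=0.0455, 19/198=0.0960, 34/198=0.1717, 61/198=0.3081, 53/198=0.2677, 22/198=0.1111
Proportions for species 4 (n=132): 34/132=0.2576, 19/132=0.1439, 1/132=0.0076, 20/132=0.1515, 2/132=0.0152, 56/132=0.4242
Σ|p₁ᵢ − p₂ᵢ| = 0.2121 + 0.0479 + 0.1641 + 0.1566 + 0.2525 + 0.3131 = 1.1463
D = 1 − ½ × 1.1463 = 1 − 0.57315 = 0.42685
D = 0.42685 < 0.8 → No.

No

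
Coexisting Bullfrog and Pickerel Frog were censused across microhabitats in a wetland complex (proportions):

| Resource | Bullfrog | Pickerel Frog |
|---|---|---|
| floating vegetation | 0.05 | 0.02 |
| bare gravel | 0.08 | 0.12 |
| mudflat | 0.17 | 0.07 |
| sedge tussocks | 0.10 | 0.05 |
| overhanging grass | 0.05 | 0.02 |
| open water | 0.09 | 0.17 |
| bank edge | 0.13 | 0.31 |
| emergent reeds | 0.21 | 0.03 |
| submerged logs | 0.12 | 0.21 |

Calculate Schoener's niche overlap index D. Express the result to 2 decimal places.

0.61

Σ|p₁ᵢ − p₂ᵢ| = 0.03 + 0.04 + 0.10 + 0.05 + 0.03 + 0.08 + 0.18 + 0.18 + 0.09 = 0.78
D = 1 − ½ × 0.78 = 1 − 0.390 = 0.6100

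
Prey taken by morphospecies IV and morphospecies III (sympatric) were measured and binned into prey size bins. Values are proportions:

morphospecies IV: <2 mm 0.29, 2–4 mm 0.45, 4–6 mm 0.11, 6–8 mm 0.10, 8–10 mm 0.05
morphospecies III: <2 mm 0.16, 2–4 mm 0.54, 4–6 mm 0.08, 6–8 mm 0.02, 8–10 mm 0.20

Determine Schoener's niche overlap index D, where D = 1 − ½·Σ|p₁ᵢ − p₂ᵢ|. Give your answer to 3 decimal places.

Σ|p₁ᵢ − p₂ᵢ| = 0.13 + 0.09 + 0.03 + 0.08 + 0.15 = 0.48
D = 1 − ½ × 0.48 = 1 − 0.240 = 0.76000

0.760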